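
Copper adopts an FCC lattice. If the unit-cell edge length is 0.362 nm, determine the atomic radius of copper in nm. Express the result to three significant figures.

0.128 nm

In an FCC lattice, atoms touch along the face diagonal, so √2·a = 4r.
r = √2·a/4 = 1.4142 × 0.362 / 4 = 0.128 nm.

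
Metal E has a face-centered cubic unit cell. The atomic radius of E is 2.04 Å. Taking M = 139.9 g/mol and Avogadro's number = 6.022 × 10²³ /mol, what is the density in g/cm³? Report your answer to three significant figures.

4.84 g/cm³

In an FCC lattice, atoms touch along the face diagonal, so √2·a = 4r, giving a = 5.770 Å = 5.770 × 10^-8 cm.
With Z = 4, ρ = Z·M/(N_A·a³) = 4 × 139.9 / (6.022 × 10²³ × 1.921 × 10^-22) = 4.837 g/cm³.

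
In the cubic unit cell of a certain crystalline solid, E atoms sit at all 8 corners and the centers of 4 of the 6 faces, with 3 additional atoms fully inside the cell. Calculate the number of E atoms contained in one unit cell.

Corner atoms are shared by 8 cells (1/8 each), face atoms by 2 (1/2 each), interior atoms are unshared.
Net atoms = 8 × 1/8 + 4 × 1/2 + 3 = 1 + 2 + 3 = 6.

6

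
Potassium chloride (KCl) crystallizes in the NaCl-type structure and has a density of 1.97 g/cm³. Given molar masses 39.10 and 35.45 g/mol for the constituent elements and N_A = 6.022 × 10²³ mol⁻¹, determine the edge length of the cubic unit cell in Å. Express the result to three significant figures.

M(KCl) = 74.55 g/mol; Z = 4 formula units per cell.
a³ = Z·M/(N_A·ρ) = 4 × 74.55 / (6.022 × 10²³ × 1.97) = 2.514 × 10^-22 cm³, so a = 6.311 × 10^-8 cm = 6.31 Å.

6.31 Å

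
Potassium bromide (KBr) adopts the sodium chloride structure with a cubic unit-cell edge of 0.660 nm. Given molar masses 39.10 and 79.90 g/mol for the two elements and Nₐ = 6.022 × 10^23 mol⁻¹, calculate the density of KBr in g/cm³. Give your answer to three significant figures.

The sodium chloride structure contains Z = 4 formula units per cell; M(KBr) = 39.10 + 79.90 = 119.0 g/mol.
a³ = (6.600 × 10^-8 cm)³ = 2.875 × 10^-22 cm³.
ρ = 4 × 119.0 / (6.022 × 10²³ × 2.875 × 10^-22) = 2.749 g/cm³.

2.75 g/cm³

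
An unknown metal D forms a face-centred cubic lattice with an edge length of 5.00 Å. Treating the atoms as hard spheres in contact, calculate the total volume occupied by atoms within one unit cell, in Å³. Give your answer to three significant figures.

92.6 Å³

In an FCC lattice atoms touch along the face diagonal, so √2·a = 4r, so r = 0.3536a = 1.768 Å.
V_atoms = Z × (4/3)πr³ = 4 × (4/3)π × (1.768)³ = 92.6 Å³.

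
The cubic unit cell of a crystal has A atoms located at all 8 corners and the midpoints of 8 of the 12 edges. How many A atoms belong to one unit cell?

3

Corner atoms are shared by 8 cells (1/8 each), edge atoms by 4 (1/4 each).
Net atoms = 8 × 1/8 + 8 × 1/4 = 1 + 2 = 3.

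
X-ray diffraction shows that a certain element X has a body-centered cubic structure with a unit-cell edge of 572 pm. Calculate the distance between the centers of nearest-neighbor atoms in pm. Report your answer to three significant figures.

In a BCC structure, atoms touch along the body diagonal, so √3·a = 4r; the nearest-neighbor distance equals 2r = 0.8660·a.
d = 0.8660 × 572 = 495 pm.

495 pm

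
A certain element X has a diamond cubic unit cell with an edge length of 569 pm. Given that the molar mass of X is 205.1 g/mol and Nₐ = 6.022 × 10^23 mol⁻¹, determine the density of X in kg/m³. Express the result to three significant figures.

A diamond cubic unit cell contains Z = 8 atoms.
Cell volume: a³ = (569 pm)³ = (5.690 × 10^-8 cm)³ = 1.842 × 10^-22 cm³.
ρ = Z·M/(N_A·a³) = 8 × 205.1 / (6.022 × 10²³ × 1.842 × 10^-22) = 14.79 g/cm³ = 14800 kg/m³.

14800 kg/m³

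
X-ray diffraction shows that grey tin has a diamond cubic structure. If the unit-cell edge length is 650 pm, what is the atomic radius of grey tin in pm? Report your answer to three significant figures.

In a diamond cubic lattice, nearest neighbors lie along the body diagonal with √3·a = 8r.
r = √3·a/8 = 1.7321 × 650 / 8 = 141 pm.

141 pm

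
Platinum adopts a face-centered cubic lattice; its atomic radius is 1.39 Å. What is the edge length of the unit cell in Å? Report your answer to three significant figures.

3.93 Å

In an FCC lattice, atoms touch along the face diagonal, so √2·a = 4r.
a = 4r/√2 = 4 × 1.39 / 1.4142 = 3.93 Å.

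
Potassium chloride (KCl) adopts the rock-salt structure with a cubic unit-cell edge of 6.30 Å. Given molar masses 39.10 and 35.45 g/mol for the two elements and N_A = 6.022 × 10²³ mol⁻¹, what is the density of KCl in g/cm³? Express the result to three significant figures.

The rock-salt structure contains Z = 4 formula units per cell; M(KCl) = 39.10 + 35.45 = 74.55 g/mol.
a³ = (6.300 × 10^-8 cm)³ = 2.500 × 10^-22 cm³.
ρ = 4 × 74.55 / (6.022 × 10²³ × 2.500 × 10^-22) = 1.980 g/cm³.

1.98 g/cm³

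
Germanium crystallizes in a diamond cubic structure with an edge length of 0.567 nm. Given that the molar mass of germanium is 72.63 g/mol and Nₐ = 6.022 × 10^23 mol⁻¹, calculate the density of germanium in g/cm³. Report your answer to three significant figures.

5.29 g/cm³

A diamond cubic unit cell contains Z = 8 atoms.
Cell volume: a³ = (0.567 nm)³ = (5.670 × 10^-8 cm)³ = 1.823 × 10^-22 cm³.
ρ = Z·M/(N_A·a³) = 8 × 72.63 / (6.022 × 10²³ × 1.823 × 10^-22) = 5.293 g/cm³.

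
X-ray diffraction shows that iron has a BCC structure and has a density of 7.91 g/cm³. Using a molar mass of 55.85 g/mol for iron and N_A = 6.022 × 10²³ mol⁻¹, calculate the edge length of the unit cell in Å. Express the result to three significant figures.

With Z = 2 atoms per BCC cell, a³ = Z·M/(N_A·ρ) = 2 × 55.85 / (6.022 × 10²³ × 7.910 g/cm³) = 2.345 × 10^-23 cm³.
a = (2.345 × 10^-23)^(1/3) = 2.862 × 10^-8 cm = 2.86 Å.

2.86 Å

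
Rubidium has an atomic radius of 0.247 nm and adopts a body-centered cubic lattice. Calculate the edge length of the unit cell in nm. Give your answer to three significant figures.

In a BCC lattice, atoms touch along the body diagonal, so √3·a = 4r.
a = 4r/√3 = 4 × 0.247 / 1.7321 = 0.570 nm.

0.570 nm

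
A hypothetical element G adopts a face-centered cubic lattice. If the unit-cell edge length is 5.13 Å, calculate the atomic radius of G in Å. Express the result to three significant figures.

In an FCC lattice, atoms touch along the face diagonal, so √2·a = 4r.
r = √2·a/4 = 1.4142 × 5.13 / 4 = 1.81 Å.

1.81 Å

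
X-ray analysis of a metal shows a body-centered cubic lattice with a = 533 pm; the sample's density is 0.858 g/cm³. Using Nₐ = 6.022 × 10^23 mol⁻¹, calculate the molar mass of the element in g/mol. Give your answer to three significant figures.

A BCC cell has Z = 2 atoms; a = 5.330 × 10^-8 cm.
M = ρ·N_A·a³/Z = 0.858 × 6.022 × 10²³ × 1.514 × 10^-22 / 2 = 39.1 g/mol.

39.1 g/mol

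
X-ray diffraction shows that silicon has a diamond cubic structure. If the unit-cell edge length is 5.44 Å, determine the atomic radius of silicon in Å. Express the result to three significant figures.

In a diamond cubic lattice, nearest neighbors lie along the body diagonal with √3·a = 8r.
r = √3·a/8 = 1.7321 × 5.44 / 8 = 1.18 Å.

1.18 Å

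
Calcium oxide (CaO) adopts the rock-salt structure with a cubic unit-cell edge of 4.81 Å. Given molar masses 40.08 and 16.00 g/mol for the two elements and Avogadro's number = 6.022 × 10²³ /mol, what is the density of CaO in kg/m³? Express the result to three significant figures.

3350 kg/m³

The rock-salt structure contains Z = 4 formula units per cell; M(CaO) = 40.08 + 16.00 = 56.08 g/mol.
a³ = (4.810 × 10^-8 cm)³ = 1.113 × 10^-22 cm³.
ρ = 4 × 56.08 / (6.022 × 10²³ × 1.113 × 10^-22) = 3.347 g/cm³ = 3350 kg/m³.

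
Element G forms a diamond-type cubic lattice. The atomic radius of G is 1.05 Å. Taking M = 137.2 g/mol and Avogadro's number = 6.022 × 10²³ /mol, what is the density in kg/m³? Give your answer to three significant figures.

In a diamond cubic lattice, nearest neighbors lie along the body diagonal with √3·a = 8r, giving a = 4.850 Å = 4.850 × 10^-8 cm.
With Z = 8, ρ = Z·M/(N_A·a³) = 8 × 137.2 / (6.022 × 10²³ × 1.141 × 10^-22) = 15.98 g/cm³ = 16000 kg/m³.

16000 kg/m³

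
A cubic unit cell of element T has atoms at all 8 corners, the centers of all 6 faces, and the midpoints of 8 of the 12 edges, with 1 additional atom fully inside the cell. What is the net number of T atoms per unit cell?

7

Corner atoms are shared by 8 cells (1/8 each), face atoms by 2 (1/2 each), edge atoms by 4 (1/4 each), interior atoms are unshared.
Net atoms = 8 × 1/8 + 6 × 1/2 + 8 × 1/4 + 1 = 1 + 3 + 2 + 1 = 7.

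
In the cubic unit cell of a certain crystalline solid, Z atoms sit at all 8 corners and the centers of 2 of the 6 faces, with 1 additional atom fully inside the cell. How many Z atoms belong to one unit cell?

3

Corner atoms are shared by 8 cells (1/8 each), face atoms by 2 (1/2 each), interior atoms are unshared.
Net atoms = 8 × 1/8 + 2 × 1/2 + 1 = 1 + 1 + 1 = 3.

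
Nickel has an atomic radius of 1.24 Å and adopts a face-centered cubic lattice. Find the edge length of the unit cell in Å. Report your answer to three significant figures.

3.51 Å

In an FCC lattice, atoms touch along the face diagonal, so √2·a = 4r.
a = 4r/√2 = 4 × 1.24 / 1.4142 = 3.51 Å.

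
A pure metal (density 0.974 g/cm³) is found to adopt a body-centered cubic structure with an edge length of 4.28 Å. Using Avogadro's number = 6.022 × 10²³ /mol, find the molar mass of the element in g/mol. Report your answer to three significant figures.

A BCC cell has Z = 2 atoms; a = 4.280 × 10^-8 cm.
M = ρ·N_A·a³/Z = 0.974 × 6.022 × 10²³ × 7.840 × 10^-23 / 2 = 23.0 g/mol.

23.0 g/mol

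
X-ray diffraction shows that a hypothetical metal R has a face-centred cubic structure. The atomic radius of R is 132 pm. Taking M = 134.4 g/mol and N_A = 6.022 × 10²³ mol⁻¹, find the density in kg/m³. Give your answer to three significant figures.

In an FCC lattice, atoms touch along the face diagonal, so √2·a = 4r, giving a = 373.4 pm = 3.734 × 10^-8 cm.
With Z = 4, ρ = Z·M/(N_A·a³) = 4 × 134.4 / (6.022 × 10²³ × 5.204 × 10^-23) = 17.15 g/cm³ = 17200 kg/m³.

17200 kg/m³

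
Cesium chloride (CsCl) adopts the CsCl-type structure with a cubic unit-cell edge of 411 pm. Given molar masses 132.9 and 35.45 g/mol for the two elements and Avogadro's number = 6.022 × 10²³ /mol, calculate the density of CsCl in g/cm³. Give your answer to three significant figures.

4.03 g/cm³

The CsCl-type structure contains Z = 1 formula unit per cell; M(CsCl) = 132.9 + 35.45 = 168.35 g/mol.
a³ = (4.110 × 10^-8 cm)³ = 6.943 × 10^-23 cm³.
ρ = 1 × 168.35 / (6.022 × 10²³ × 6.943 × 10^-23) = 4.027 g/cm³.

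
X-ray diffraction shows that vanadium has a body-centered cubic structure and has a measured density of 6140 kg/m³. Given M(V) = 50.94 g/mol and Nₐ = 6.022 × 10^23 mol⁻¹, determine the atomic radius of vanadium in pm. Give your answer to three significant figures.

For a BCC cell (Z = 2), a³ = Z·M/(N_A·ρ) = 2 × 50.94 / (6.022 × 10²³ × 6.140) = 2.755 × 10^-23 cm³, so a = 3.020 × 10^-8 cm = 302.0 pm.
Atoms touch along the body diagonal, so √3·a = 4r, so r = 0.4330 × a = 131 pm.

131 pm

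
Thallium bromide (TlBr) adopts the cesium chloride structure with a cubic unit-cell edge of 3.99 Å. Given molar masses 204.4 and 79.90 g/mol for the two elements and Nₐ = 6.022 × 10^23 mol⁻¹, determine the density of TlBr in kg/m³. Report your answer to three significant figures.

7430 kg/m³

The cesium chloride structure contains Z = 1 formula unit per cell; M(TlBr) = 204.4 + 79.90 = 284.3 g/mol.
a³ = (3.990 × 10^-8 cm)³ = 6.352 × 10^-23 cm³.
ρ = 1 × 284.3 / (6.022 × 10²³ × 6.352 × 10^-23) = 7.432 g/cm³ = 7430 kg/m³.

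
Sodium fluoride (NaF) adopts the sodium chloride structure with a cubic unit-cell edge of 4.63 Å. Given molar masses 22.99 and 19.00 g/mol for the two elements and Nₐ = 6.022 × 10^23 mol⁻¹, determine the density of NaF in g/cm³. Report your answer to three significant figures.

2.81 g/cm³

The sodium chloride structure contains Z = 4 formula units per cell; M(NaF) = 22.99 + 19.00 = 41.99 g/mol.
a³ = (4.630 × 10^-8 cm)³ = 9.925 × 10^-23 cm³.
ρ = 4 × 41.99 / (6.022 × 10²³ × 9.925 × 10^-23) = 2.810 g/cm³.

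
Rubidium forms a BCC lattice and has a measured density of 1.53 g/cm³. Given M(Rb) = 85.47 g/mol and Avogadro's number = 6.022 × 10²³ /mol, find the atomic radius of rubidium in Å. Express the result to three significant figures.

For a BCC cell (Z = 2), a³ = Z·M/(N_A·ρ) = 2 × 85.47 / (6.022 × 10²³ × 1.530) = 1.855 × 10^-22 cm³, so a = 5.703 × 10^-8 cm = 5.703 Å.
Atoms touch along the body diagonal, so √3·a = 4r, so r = 0.4330 × a = 2.47 Å.

2.47 Å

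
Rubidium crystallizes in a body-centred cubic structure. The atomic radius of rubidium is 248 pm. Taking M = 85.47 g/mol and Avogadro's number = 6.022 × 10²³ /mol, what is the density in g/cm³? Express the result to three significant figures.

1.51 g/cm³

In a BCC lattice, atoms touch along the body diagonal, so √3·a = 4r, giving a = 572.7 pm = 5.727 × 10^-8 cm.
With Z = 2, ρ = Z·M/(N_A·a³) = 2 × 85.47 / (6.022 × 10²³ × 1.879 × 10^-22) = 1.511 g/cm³.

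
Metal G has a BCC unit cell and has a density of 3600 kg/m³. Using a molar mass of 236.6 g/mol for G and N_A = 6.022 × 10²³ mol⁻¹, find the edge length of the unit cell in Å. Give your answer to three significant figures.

With Z = 2 atoms per BCC cell, a³ = Z·M/(N_A·ρ) = 2 × 236.6 / (6.022 × 10²³ × 3.600 g/cm³) = 2.183 × 10^-22 cm³.
a = (2.183 × 10^-22)^(1/3) = 6.021 × 10^-8 cm = 6.02 Å.

6.02 Å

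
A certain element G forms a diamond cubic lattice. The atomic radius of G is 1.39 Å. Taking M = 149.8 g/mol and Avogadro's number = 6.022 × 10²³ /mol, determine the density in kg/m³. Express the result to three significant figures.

7520 kg/m³

In a diamond cubic lattice, nearest neighbors lie along the body diagonal with √3·a = 8r, giving a = 6.420 Å = 6.420 × 10^-8 cm.
With Z = 8, ρ = Z·M/(N_A·a³) = 8 × 149.8 / (6.022 × 10²³ × 2.646 × 10^-22) = 7.520 g/cm³ = 7520 kg/m³.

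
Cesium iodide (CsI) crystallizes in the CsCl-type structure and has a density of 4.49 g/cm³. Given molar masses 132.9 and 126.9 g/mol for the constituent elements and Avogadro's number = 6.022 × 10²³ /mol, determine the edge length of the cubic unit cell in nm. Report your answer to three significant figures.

0.458 nm

M(CsI) = 259.8 g/mol; Z = 1 formula unit per cell.
a³ = Z·M/(N_A·ρ) = 1 × 259.8 / (6.022 × 10²³ × 4.49) = 9.608 × 10^-23 cm³, so a = 4.580 × 10^-8 cm = 0.458 nm.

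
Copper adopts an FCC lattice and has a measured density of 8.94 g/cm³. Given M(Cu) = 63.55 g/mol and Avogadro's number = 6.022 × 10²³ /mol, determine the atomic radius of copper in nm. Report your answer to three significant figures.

For an FCC cell (Z = 4), a³ = Z·M/(N_A·ρ) = 4 × 63.55 / (6.022 × 10²³ × 8.940) = 4.722 × 10^-23 cm³, so a = 3.614 × 10^-8 cm = 0.3614 nm.
Atoms touch along the face diagonal, so √2·a = 4r, so r = 0.3536 × a = 0.128 nm.

0.128 nm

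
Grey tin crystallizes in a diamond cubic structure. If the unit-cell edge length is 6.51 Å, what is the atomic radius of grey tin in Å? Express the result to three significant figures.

1.41 Å

In a diamond cubic lattice, nearest neighbors lie along the body diagonal with √3·a = 8r.
r = √3·a/8 = 1.7321 × 6.51 / 8 = 1.41 Å.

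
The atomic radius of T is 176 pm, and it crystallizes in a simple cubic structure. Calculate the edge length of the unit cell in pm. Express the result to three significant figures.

352 pm

In a simple cubic lattice, atoms touch along the cell edge, so a = 2r.
a = 2r = 2 × 176 = 352 pm.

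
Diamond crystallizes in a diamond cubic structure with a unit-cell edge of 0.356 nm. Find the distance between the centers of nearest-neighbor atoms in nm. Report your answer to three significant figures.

0.154 nm

In a diamond cubic structure, nearest neighbors lie along the body diagonal with √3·a = 8r; the nearest-neighbor distance equals 2r = 0.4330·a.
d = 0.4330 × 0.356 = 0.154 nm.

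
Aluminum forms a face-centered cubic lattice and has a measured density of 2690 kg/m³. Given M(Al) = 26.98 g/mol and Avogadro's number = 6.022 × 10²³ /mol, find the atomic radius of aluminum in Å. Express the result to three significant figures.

For an FCC cell (Z = 4), a³ = Z·M/(N_A·ρ) = 4 × 26.98 / (6.022 × 10²³ × 2.690) = 6.662 × 10^-23 cm³, so a = 4.054 × 10^-8 cm = 4.054 Å.
Atoms touch along the face diagonal, so √2·a = 4r, so r = 0.3536 × a = 1.43 Å.

1.43 Å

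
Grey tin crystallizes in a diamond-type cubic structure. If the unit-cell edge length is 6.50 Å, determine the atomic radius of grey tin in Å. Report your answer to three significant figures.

In a diamond cubic lattice, nearest neighbors lie along the body diagonal with √3·a = 8r.
r = √3·a/8 = 1.7321 × 6.50 / 8 = 1.41 Å.

1.41 Å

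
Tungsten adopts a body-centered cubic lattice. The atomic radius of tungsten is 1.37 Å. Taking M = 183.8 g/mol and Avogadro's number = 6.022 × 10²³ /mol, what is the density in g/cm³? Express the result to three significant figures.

In a BCC lattice, atoms touch along the body diagonal, so √3·a = 4r, giving a = 3.164 Å = 3.164 × 10^-8 cm.
With Z = 2, ρ = Z·M/(N_A·a³) = 2 × 183.8 / (6.022 × 10²³ × 3.167 × 10^-23) = 19.27 g/cm³.

19.3 g/cm³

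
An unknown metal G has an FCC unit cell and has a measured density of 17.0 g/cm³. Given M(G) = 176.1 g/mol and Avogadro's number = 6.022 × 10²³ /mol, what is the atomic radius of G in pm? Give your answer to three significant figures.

145 pm

For an FCC cell (Z = 4), a³ = Z·M/(N_A·ρ) = 4 × 176.1 / (6.022 × 10²³ × 17.00) = 6.881 × 10^-23 cm³, so a = 4.098 × 10^-8 cm = 409.8 pm.
Atoms touch along the face diagonal, so √2·a = 4r, so r = 0.3536 × a = 145 pm.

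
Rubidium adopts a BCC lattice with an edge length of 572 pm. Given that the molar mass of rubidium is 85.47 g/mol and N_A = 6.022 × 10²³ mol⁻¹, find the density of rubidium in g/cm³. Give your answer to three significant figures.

1.52 g/cm³

A BCC unit cell contains Z = 2 atoms.
Cell volume: a³ = (572 pm)³ = (5.720 × 10^-8 cm)³ = 1.871 × 10^-22 cm³.
ρ = Z·M/(N_A·a³) = 2 × 85.47 / (6.022 × 10²³ × 1.871 × 10^-22) = 1.517 g/cm³.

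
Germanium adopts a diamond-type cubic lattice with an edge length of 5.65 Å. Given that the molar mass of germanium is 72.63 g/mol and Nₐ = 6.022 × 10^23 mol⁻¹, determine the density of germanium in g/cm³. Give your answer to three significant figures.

5.35 g/cm³

A diamond cubic unit cell contains Z = 8 atoms.
Cell volume: a³ = (5.65 Å)³ = (5.650 × 10^-8 cm)³ = 1.804 × 10^-22 cm³.
ρ = Z·M/(N_A·a³) = 8 × 72.63 / (6.022 × 10²³ × 1.804 × 10^-22) = 5.350 g/cm³.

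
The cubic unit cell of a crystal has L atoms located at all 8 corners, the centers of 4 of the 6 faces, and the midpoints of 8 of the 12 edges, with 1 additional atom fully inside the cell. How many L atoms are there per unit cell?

Corner atoms are shared by 8 cells (1/8 each), face atoms by 2 (1/2 each), edge atoms by 4 (1/4 each), interior atoms are unshared.
Net atoms = 8 × 1/8 + 4 × 1/2 + 8 × 1/4 + 1 = 1 + 2 + 2 + 1 = 6.

6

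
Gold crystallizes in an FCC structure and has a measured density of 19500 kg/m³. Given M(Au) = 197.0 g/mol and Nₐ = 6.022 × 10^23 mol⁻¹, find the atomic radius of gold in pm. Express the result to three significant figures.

144 pm

For an FCC cell (Z = 4), a³ = Z·M/(N_A·ρ) = 4 × 197.0 / (6.022 × 10²³ × 19.50) = 6.710 × 10^-23 cm³, so a = 4.064 × 10^-8 cm = 406.4 pm.
Atoms touch along the face diagonal, so √2·a = 4r, so r = 0.3536 × a = 144 pm.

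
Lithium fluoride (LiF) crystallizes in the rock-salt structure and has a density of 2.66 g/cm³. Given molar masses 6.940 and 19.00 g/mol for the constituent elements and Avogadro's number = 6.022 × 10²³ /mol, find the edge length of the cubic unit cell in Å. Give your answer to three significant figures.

M(LiF) = 25.94 g/mol; Z = 4 formula units per cell.
a³ = Z·M/(N_A·ρ) = 4 × 25.94 / (6.022 × 10²³ × 2.66) = 6.478 × 10^-23 cm³, so a = 4.016 × 10^-8 cm = 4.02 Å.

4.02 Å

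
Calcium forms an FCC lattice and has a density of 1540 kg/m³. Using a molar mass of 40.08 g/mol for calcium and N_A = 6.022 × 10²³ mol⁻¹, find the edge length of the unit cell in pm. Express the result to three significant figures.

With Z = 4 atoms per FCC cell, a³ = Z·M/(N_A·ρ) = 4 × 40.08 / (6.022 × 10²³ × 1.540 g/cm³) = 1.729 × 10^-22 cm³.
a = (1.729 × 10^-22)^(1/3) = 5.571 × 10^-8 cm = 557 pm.

557 pm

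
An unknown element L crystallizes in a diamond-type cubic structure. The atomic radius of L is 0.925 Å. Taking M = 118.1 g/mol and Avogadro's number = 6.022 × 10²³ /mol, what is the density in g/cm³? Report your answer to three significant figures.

20.1 g/cm³

In a diamond cubic lattice, nearest neighbors lie along the body diagonal with √3·a = 8r, giving a = 4.272 Å = 4.272 × 10^-8 cm.
With Z = 8, ρ = Z·M/(N_A·a³) = 8 × 118.1 / (6.022 × 10²³ × 7.799 × 10^-23) = 20.12 g/cm³.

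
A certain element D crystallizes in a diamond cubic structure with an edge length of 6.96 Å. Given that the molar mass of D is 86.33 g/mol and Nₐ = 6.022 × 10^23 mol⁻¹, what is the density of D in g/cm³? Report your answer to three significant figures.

A diamond cubic unit cell contains Z = 8 atoms.
Cell volume: a³ = (6.96 Å)³ = (6.960 × 10^-8 cm)³ = 3.372 × 10^-22 cm³.
ρ = Z·M/(N_A·a³) = 8 × 86.33 / (6.022 × 10²³ × 3.372 × 10^-22) = 3.402 g/cm³.

3.40 g/cm³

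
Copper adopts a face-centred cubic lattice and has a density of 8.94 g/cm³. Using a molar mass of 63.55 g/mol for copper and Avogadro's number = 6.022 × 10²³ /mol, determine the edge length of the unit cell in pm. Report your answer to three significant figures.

361 pm

With Z = 4 atoms per FCC cell, a³ = Z·M/(N_A·ρ) = 4 × 63.55 / (6.022 × 10²³ × 8.940 g/cm³) = 4.722 × 10^-23 cm³.
a = (4.722 × 10^-23)^(1/3) = 3.614 × 10^-8 cm = 361 pm.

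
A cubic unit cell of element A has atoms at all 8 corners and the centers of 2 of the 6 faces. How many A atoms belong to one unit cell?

2

Corner atoms are shared by 8 cells (1/8 each), face atoms by 2 (1/2 each).
Net atoms = 8 × 1/8 + 2 × 1/2 = 1 + 1 = 2.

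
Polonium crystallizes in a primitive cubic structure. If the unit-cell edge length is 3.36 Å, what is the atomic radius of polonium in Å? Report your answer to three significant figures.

1.68 Å

In a simple cubic lattice, atoms touch along the cell edge, so a = 2r.
r = a/2 = 3.36/2 = 1.68 Å.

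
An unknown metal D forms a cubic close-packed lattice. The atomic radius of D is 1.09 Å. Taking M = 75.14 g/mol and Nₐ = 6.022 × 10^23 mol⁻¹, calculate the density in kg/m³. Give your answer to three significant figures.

17000 kg/m³

In an FCC lattice, atoms touch along the face diagonal, so √2·a = 4r, giving a = 3.083 Å = 3.083 × 10^-8 cm.
With Z = 4, ρ = Z·M/(N_A·a³) = 4 × 75.14 / (6.022 × 10²³ × 2.930 × 10^-23) = 17.03 g/cm³ = 17000 kg/m³.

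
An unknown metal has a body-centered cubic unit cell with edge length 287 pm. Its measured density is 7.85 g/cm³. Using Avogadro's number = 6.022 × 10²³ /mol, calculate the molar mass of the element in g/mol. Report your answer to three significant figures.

55.9 g/mol

A BCC cell has Z = 2 atoms; a = 2.870 × 10^-8 cm.
M = ρ·N_A·a³/Z = 7.85 × 6.022 × 10²³ × 2.364 × 10^-23 / 2 = 55.9 g/mol.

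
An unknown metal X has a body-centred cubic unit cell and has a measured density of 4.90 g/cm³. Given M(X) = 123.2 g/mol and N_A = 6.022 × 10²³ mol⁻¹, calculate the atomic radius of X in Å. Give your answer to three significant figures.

1.89 Å

For a BCC cell (Z = 2), a³ = Z·M/(N_A·ρ) = 2 × 123.2 / (6.022 × 10²³ × 4.900) = 8.350 × 10^-23 cm³, so a = 4.371 × 10^-8 cm = 4.371 Å.
Atoms touch along the body diagonal, so √3·a = 4r, so r = 0.4330 × a = 1.89 Å.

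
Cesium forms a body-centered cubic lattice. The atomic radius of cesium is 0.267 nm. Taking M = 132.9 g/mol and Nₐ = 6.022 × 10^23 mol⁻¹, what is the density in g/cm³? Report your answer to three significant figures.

In a BCC lattice, atoms touch along the body diagonal, so √3·a = 4r, giving a = 0.6166 nm = 6.166 × 10^-8 cm.
With Z = 2, ρ = Z·M/(N_A·a³) = 2 × 132.9 / (6.022 × 10²³ × 2.344 × 10^-22) = 1.883 g/cm³.

1.88 g/cm³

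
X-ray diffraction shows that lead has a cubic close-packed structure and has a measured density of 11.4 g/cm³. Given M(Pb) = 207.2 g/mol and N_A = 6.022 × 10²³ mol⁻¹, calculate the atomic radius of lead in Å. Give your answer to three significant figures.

For an FCC cell (Z = 4), a³ = Z·M/(N_A·ρ) = 4 × 207.2 / (6.022 × 10²³ × 11.40) = 1.207 × 10^-22 cm³, so a = 4.942 × 10^-8 cm = 4.942 Å.
Atoms touch along the face diagonal, so √2·a = 4r, so r = 0.3536 × a = 1.75 Å.

1.75 Å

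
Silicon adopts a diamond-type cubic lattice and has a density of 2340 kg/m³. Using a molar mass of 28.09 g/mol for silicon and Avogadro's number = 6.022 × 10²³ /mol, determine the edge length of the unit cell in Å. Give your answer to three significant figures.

With Z = 8 atoms per diamond cubic cell, a³ = Z·M/(N_A·ρ) = 8 × 28.09 / (6.022 × 10²³ × 2.340 g/cm³) = 1.595 × 10^-22 cm³.
a = (1.595 × 10^-22)^(1/3) = 5.423 × 10^-8 cm = 5.42 Å.

5.42 Å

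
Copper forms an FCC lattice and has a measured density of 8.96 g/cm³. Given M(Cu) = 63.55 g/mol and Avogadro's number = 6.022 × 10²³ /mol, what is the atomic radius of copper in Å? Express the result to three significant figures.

For an FCC cell (Z = 4), a³ = Z·M/(N_A·ρ) = 4 × 63.55 / (6.022 × 10²³ × 8.960) = 4.711 × 10^-23 cm³, so a = 3.612 × 10^-8 cm = 3.612 Å.
Atoms touch along the face diagonal, so √2·a = 4r, so r = 0.3536 × a = 1.28 Å.

1.28 Å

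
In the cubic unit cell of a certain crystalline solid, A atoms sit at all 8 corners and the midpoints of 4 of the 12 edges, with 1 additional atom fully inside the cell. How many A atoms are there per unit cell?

3

Corner atoms are shared by 8 cells (1/8 each), edge atoms by 4 (1/4 each), interior atoms are unshared.
Net atoms = 8 × 1/8 + 4 × 1/4 + 1 = 1 + 1 + 1 = 3.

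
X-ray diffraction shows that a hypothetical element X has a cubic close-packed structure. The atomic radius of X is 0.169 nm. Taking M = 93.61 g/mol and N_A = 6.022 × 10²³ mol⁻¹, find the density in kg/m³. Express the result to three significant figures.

In an FCC lattice, atoms touch along the face diagonal, so √2·a = 4r, giving a = 0.4780 nm = 4.780 × 10^-8 cm.
With Z = 4, ρ = Z·M/(N_A·a³) = 4 × 93.61 / (6.022 × 10²³ × 1.092 × 10^-22) = 5.693 g/cm³ = 5690 kg/m³.

5690 kg/m³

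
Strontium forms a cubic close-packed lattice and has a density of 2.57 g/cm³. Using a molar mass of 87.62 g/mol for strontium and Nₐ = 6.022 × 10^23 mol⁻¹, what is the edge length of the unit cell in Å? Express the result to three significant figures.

6.10 Å

With Z = 4 atoms per FCC cell, a³ = Z·M/(N_A·ρ) = 4 × 87.62 / (6.022 × 10²³ × 2.570 g/cm³) = 2.265 × 10^-22 cm³.
a = (2.265 × 10^-22)^(1/3) = 6.095 × 10^-8 cm = 6.10 Å.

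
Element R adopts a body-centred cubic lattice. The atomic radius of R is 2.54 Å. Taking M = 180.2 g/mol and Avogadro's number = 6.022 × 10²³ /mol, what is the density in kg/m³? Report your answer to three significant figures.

2970 kg/m³

In a BCC lattice, atoms touch along the body diagonal, so √3·a = 4r, giving a = 5.866 Å = 5.866 × 10^-8 cm.
With Z = 2, ρ = Z·M/(N_A·a³) = 2 × 180.2 / (6.022 × 10²³ × 2.018 × 10^-22) = 2.965 g/cm³ = 2970 kg/m³.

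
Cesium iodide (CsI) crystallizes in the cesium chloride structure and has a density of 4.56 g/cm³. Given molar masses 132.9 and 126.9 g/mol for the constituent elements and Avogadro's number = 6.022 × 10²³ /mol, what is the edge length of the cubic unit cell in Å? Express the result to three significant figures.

M(CsI) = 259.8 g/mol; Z = 1 formula unit per cell.
a³ = Z·M/(N_A·ρ) = 1 × 259.8 / (6.022 × 10²³ × 4.56) = 9.461 × 10^-23 cm³, so a = 4.557 × 10^-8 cm = 4.56 Å.

4.56 Å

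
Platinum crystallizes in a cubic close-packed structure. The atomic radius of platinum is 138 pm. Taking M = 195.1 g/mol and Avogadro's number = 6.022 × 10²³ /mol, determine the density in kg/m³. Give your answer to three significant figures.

21800 kg/m³

In an FCC lattice, atoms touch along the face diagonal, so √2·a = 4r, giving a = 390.3 pm = 3.903 × 10^-8 cm.
With Z = 4, ρ = Z·M/(N_A·a³) = 4 × 195.1 / (6.022 × 10²³ × 5.947 × 10^-23) = 21.79 g/cm³ = 21800 kg/m³.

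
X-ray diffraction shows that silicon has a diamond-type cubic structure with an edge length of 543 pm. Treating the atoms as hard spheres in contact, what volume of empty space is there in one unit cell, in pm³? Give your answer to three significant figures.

1.06 × 10^8 pm³

In a diamond cubic lattice nearest neighbors lie along the body diagonal with √3·a = 8r, so r = 0.2165a = 117.6 pm.
V_cell = a³ = 1.601 × 10^8 pm³; V_atoms = 8 × (4/3)πr³ = 5.445 × 10^7 pm³.
Empty space = 1.601 × 10^8 − 5.445 × 10^7 = 1.06 × 10^8 pm³.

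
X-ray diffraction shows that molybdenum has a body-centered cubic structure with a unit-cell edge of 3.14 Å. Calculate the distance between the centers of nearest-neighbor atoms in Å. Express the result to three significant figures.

2.72 Å

In a BCC structure, atoms touch along the body diagonal, so √3·a = 4r; the nearest-neighbor distance equals 2r = 0.8660·a.
d = 0.8660 × 3.14 = 2.72 Å.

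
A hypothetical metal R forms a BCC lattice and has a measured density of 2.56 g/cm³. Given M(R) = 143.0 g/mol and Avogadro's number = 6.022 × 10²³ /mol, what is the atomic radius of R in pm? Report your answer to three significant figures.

247 pm

For a BCC cell (Z = 2), a³ = Z·M/(N_A·ρ) = 2 × 143.0 / (6.022 × 10²³ × 2.560) = 1.855 × 10^-22 cm³, so a = 5.703 × 10^-8 cm = 570.3 pm.
Atoms touch along the body diagonal, so √3·a = 4r, so r = 0.4330 × a = 247 pm.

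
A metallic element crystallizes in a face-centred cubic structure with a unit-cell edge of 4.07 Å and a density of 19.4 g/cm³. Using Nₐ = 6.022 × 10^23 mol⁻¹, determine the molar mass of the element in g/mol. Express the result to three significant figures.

An FCC cell has Z = 4 atoms; a = 4.070 × 10^-8 cm.
M = ρ·N_A·a³/Z = 19.4 × 6.022 × 10²³ × 6.742 × 10^-23 / 4 = 197 g/mol.

197 g/mol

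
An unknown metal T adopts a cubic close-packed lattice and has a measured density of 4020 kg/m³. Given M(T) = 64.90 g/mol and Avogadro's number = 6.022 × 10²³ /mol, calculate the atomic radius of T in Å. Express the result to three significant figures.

For an FCC cell (Z = 4), a³ = Z·M/(N_A·ρ) = 4 × 64.90 / (6.022 × 10²³ × 4.020) = 1.072 × 10^-22 cm³, so a = 4.751 × 10^-8 cm = 4.751 Å.
Atoms touch along the face diagonal, so √2·a = 4r, so r = 0.3536 × a = 1.68 Å.

1.68 Å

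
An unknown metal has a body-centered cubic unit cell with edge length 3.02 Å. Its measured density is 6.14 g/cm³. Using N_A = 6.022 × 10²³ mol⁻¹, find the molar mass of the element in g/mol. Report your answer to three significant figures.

A BCC cell has Z = 2 atoms; a = 3.020 × 10^-8 cm.
M = ρ·N_A·a³/Z = 6.14 × 6.022 × 10²³ × 2.754 × 10^-23 / 2 = 50.9 g/mol.

50.9 g/mol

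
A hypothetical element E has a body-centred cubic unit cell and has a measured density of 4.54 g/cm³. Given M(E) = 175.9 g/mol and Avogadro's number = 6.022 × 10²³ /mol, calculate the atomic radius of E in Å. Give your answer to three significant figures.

For a BCC cell (Z = 2), a³ = Z·M/(N_A·ρ) = 2 × 175.9 / (6.022 × 10²³ × 4.540) = 1.287 × 10^-22 cm³, so a = 5.049 × 10^-8 cm = 5.049 Å.
Atoms touch along the body diagonal, so √3·a = 4r, so r = 0.4330 × a = 2.19 Å.

2.19 Å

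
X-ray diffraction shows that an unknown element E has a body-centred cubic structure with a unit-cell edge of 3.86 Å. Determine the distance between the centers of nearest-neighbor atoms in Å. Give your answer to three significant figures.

3.34 Å

In a BCC structure, atoms touch along the body diagonal, so √3·a = 4r; the nearest-neighbor distance equals 2r = 0.8660·a.
d = 0.8660 × 3.86 = 3.34 Å.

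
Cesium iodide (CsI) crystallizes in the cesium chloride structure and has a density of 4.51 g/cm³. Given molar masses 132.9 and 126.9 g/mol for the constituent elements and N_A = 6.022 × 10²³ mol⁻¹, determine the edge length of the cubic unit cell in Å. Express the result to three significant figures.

4.57 Å

M(CsI) = 259.8 g/mol; Z = 1 formula unit per cell.
a³ = Z·M/(N_A·ρ) = 1 × 259.8 / (6.022 × 10²³ × 4.51) = 9.566 × 10^-23 cm³, so a = 4.573 × 10^-8 cm = 4.57 Å.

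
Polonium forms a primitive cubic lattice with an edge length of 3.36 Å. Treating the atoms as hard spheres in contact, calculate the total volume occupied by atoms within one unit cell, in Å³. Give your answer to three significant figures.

In a simple cubic lattice atoms touch along the cell edge, so a = 2r, so r = 0.5000a = 1.680 Å.
V_atoms = Z × (4/3)πr³ = 1 × (4/3)π × (1.680)³ = 19.9 Å³.

19.9 Å³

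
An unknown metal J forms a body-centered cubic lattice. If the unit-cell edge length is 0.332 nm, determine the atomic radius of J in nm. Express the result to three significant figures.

0.144 nm

In a BCC lattice, atoms touch along the body diagonal, so √3·a = 4r.
r = √3·a/4 = 1.7321 × 0.332 / 4 = 0.144 nm.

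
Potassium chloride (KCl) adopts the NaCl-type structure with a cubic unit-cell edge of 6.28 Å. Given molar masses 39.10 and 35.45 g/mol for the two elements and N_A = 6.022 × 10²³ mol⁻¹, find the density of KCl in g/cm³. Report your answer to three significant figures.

2.00 g/cm³

The NaCl-type structure contains Z = 4 formula units per cell; M(KCl) = 39.10 + 35.45 = 74.55 g/mol.
a³ = (6.280 × 10^-8 cm)³ = 2.477 × 10^-22 cm³.
ρ = 4 × 74.55 / (6.022 × 10²³ × 2.477 × 10^-22) = 1.999 g/cm³.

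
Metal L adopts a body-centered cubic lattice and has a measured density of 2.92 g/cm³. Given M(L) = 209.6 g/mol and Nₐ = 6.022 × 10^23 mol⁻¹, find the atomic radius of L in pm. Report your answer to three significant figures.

For a BCC cell (Z = 2), a³ = Z·M/(N_A·ρ) = 2 × 209.6 / (6.022 × 10²³ × 2.920) = 2.384 × 10^-22 cm³, so a = 6.201 × 10^-8 cm = 620.1 pm.
Atoms touch along the body diagonal, so √3·a = 4r, so r = 0.4330 × a = 268 pm.

268 pm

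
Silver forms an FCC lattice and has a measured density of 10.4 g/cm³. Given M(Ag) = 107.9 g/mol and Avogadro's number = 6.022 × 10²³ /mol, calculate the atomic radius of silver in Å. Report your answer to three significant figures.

1.45 Å

For an FCC cell (Z = 4), a³ = Z·M/(N_A·ρ) = 4 × 107.9 / (6.022 × 10²³ × 10.40) = 6.891 × 10^-23 cm³, so a = 4.100 × 10^-8 cm = 4.100 Å.
Atoms touch along the face diagonal, so √2·a = 4r, so r = 0.3536 × a = 1.45 Å.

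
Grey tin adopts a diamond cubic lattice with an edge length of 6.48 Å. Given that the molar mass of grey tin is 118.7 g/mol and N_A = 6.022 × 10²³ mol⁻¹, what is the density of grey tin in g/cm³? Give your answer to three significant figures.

5.80 g/cm³

A diamond cubic unit cell contains Z = 8 atoms.
Cell volume: a³ = (6.48 Å)³ = (6.480 × 10^-8 cm)³ = 2.721 × 10^-22 cm³.
ρ = Z·M/(N_A·a³) = 8 × 118.7 / (6.022 × 10²³ × 2.721 × 10^-22) = 5.795 g/cm³.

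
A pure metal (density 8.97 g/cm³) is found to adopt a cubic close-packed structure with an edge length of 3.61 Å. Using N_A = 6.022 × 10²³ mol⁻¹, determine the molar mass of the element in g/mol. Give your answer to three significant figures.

An FCC cell has Z = 4 atoms; a = 3.610 × 10^-8 cm.
M = ρ·N_A·a³/Z = 8.97 × 6.022 × 10²³ × 4.705 × 10^-23 / 4 = 63.5 g/mol.

63.5 g/mol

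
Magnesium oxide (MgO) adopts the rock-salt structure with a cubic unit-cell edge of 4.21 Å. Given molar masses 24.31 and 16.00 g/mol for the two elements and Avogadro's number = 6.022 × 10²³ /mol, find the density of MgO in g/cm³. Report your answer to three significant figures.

The rock-salt structure contains Z = 4 formula units per cell; M(MgO) = 24.31 + 16.00 = 40.31 g/mol.
a³ = (4.210 × 10^-8 cm)³ = 7.462 × 10^-23 cm³.
ρ = 4 × 40.31 / (6.022 × 10²³ × 7.462 × 10^-23) = 3.588 g/cm³.

3.59 g/cm³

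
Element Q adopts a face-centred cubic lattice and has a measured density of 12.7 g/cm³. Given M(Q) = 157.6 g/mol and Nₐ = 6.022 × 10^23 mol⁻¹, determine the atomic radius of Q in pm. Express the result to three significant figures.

154 pm

For an FCC cell (Z = 4), a³ = Z·M/(N_A·ρ) = 4 × 157.6 / (6.022 × 10²³ × 12.70) = 8.243 × 10^-23 cm³, so a = 4.352 × 10^-8 cm = 435.2 pm.
Atoms touch along the face diagonal, so √2·a = 4r, so r = 0.3536 × a = 154 pm.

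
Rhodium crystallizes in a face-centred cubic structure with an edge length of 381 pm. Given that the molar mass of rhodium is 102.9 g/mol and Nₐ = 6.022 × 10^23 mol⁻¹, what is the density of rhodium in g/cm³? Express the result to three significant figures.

An FCC unit cell contains Z = 4 atoms.
Cell volume: a³ = (381 pm)³ = (3.810 × 10^-8 cm)³ = 5.531 × 10^-23 cm³.
ρ = Z·M/(N_A·a³) = 4 × 102.9 / (6.022 × 10²³ × 5.531 × 10^-23) = 12.36 g/cm³.

12.4 g/cm³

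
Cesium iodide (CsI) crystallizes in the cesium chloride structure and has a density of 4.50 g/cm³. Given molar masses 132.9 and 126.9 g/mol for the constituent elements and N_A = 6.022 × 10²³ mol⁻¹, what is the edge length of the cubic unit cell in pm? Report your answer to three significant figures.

458 pm

M(CsI) = 259.8 g/mol; Z = 1 formula unit per cell.
a³ = Z·M/(N_A·ρ) = 1 × 259.8 / (6.022 × 10²³ × 4.50) = 9.587 × 10^-23 cm³, so a = 4.577 × 10^-8 cm = 458 pm.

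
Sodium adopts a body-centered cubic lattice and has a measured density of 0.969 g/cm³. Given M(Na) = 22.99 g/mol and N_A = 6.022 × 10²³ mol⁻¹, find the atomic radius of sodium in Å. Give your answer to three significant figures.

1.86 Å

For a BCC cell (Z = 2), a³ = Z·M/(N_A·ρ) = 2 × 22.99 / (6.022 × 10²³ × 0.9690) = 7.880 × 10^-23 cm³, so a = 4.287 × 10^-8 cm = 4.287 Å.
Atoms touch along the body diagonal, so √3·a = 4r, so r = 0.4330 × a = 1.86 Å.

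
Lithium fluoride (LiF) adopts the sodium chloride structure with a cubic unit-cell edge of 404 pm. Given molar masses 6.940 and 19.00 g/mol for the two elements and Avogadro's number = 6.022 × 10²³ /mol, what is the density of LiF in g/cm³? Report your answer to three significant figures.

2.61 g/cm³

The sodium chloride structure contains Z = 4 formula units per cell; M(LiF) = 6.940 + 19.00 = 25.94 g/mol.
a³ = (4.040 × 10^-8 cm)³ = 6.594 × 10^-23 cm³.
ρ = 4 × 25.94 / (6.022 × 10²³ × 6.594 × 10^-23) = 2.613 g/cm³.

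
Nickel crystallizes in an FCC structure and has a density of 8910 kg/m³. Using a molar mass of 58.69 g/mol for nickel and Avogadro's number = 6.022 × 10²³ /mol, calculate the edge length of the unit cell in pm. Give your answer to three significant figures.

352 pm

With Z = 4 atoms per FCC cell, a³ = Z·M/(N_A·ρ) = 4 × 58.69 / (6.022 × 10²³ × 8.910 g/cm³) = 4.375 × 10^-23 cm³.
a = (4.375 × 10^-23)^(1/3) = 3.524 × 10^-8 cm = 352 pm.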